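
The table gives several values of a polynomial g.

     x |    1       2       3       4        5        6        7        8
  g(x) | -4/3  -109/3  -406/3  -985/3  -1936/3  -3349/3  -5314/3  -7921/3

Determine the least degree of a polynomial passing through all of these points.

Forward differences of the values at x = 1, 2, 3, 4, 5, 6, 7, 8:
  g  : -4/3  -109/3  -406/3  -985/3  -1936/3  -3349/3  -5314/3  -7921/3
  Δ  : -35  -99  -193  -317  -471  -655  -869
  Δ^2: -64  -94  -124  -154  -184  -214
  Δ^3: -30  -30  -30  -30  -30
  Δ^4: 0  0  0  0
  Δ^5: 0  0  0
  Δ^6: 0  0
  Δ^7: 0
The third differences are constant (-30) and nonzero, while all higher differences vanish, so the minimal degree is 3.

3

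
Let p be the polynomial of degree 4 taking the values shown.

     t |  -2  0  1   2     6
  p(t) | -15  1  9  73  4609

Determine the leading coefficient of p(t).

Write p(t) = at^4 + bt^3 + ct^2 + dt + e. Substituting each data point gives a linear system:
  16a - 8b + 4c - 2d + e = -15
  e = 1
  a + b + c + d + e = 9
  16a + 8b + 4c + 2d + e = 73
  1296a + 216b + 36c + 6d + e = 4609
Solving the system yields a = 3, b = 4, c = -5, d = 6, e = 1.
So p(t) = 3t^4 + 4t^3 - 5t^2 + 6t + 1.
The leading coefficient is 3.

3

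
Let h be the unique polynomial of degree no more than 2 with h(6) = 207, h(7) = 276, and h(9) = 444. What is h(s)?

Write h(s) = as^2 + bs + c. Substituting each data point gives a linear system:
  36a + 6b + c = 207
  49a + 7b + c = 276
  81a + 9b + c = 444
Solving the system yields a = 5, b = 4, c = 3.
So h(s) = 5s^2 + 4s + 3.
Check: h(6) = 207. ✓

h(s) = 5s^2 + 4s + 3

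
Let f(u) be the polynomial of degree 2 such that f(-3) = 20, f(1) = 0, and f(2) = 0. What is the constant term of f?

Write f(u) = au^2 + bu + c. Substituting each data point gives a linear system:
  9a - 3b + c = 20
  a + b + c = 0
  4a + 2b + c = 0
Solving the system yields a = 1, b = -3, c = 2.
So f(u) = u^2 - 3u + 2.
The constant term is 2.

2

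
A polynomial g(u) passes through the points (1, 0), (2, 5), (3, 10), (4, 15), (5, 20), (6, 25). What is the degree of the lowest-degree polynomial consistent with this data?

Forward differences of the values at u = 1, 2, 3, 4, 5, 6:
  g  : 0  5  10  15  20  25
  Δ  : 5  5  5  5  5
  Δ^2: 0  0  0  0
  Δ^3: 0  0  0
  Δ^4: 0  0
  Δ^5: 0
The first differences are constant (5) and nonzero, while all higher differences vanish, so the minimal degree is 1.

1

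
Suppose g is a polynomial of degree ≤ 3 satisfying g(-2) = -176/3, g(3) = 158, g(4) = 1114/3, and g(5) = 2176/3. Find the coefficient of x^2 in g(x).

-5/3

Write g(x) = ax^3 + bx^2 + cx + d. Substituting each data point gives a linear system:
  -8a + 4b - 2c + d = -176/3
  27a + 9b + 3c + d = 158
  64a + 16b + 4c + d = 1114/3
  125a + 25b + 5c + d = 2176/3
Solving the system yields a = 6, b = -5/3, c = 3, d = 2.
So g(x) = 6x³ - (5/3)x² + 3x + 2.
The coefficient of x^2 is -5/3.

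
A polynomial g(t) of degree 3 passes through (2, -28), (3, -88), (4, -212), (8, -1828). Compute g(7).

-1208

Using the Lagrange interpolation formula with nodes 2, 3, 4, 8:
  L_0(t) = (t - 3)(t - 4)(t - 8) / -12
  L_1(t) = (t - 2)(t - 4)(t - 8) / 5
  L_2(t) = (t - 2)(t - 3)(t - 8) / -8
  L_3(t) = (t - 2)(t - 3)(t - 4) / 120
Then g(t) = -28·L_0(t) - 88·L_1(t) - 212·L_2(t) - 1828·L_3(t).
Expanding and collecting terms gives g(t) = -4t^3 + 4t^2 - 4t - 4.
Evaluating at t = 7: g(7) = -1208.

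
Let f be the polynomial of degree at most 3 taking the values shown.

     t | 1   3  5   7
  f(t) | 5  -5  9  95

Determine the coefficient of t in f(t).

Write f(t) = at^3 + bt^2 + ct + d. Substituting each data point gives a linear system:
  a + b + c + d = 5
  27a + 9b + 3c + d = -5
  125a + 25b + 5c + d = 9
  343a + 49b + 7c + d = 95
Solving the system yields a = 1, b = -6, c = 6, d = 4.
So f(t) = t^3 - 6t^2 + 6t + 4.
The coefficient of t is 6.

6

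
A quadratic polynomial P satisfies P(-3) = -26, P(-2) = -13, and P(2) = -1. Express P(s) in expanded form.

P(s) = -2s^2 + 3s + 1

Write P(s) = as^2 + bs + c. Substituting each data point gives a linear system:
  9a - 3b + c = -26
  4a - 2b + c = -13
  4a + 2b + c = -1
Solving the system yields a = -2, b = 3, c = 1.
So P(s) = -2s^2 + 3s + 1.
Check: P(2) = -1. ✓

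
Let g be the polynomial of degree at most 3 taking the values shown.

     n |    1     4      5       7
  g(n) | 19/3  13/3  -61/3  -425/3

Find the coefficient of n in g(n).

1/3

Write g(n) = an^3 + bn^2 + cn + d. Substituting each data point gives a linear system:
  a + b + c + d = 19/3
  64a + 16b + 4c + d = 13/3
  125a + 25b + 5c + d = -61/3
  343a + 49b + 7c + d = -425/3
Solving the system yields a = -1, b = 4, c = 1/3, d = 3.
So g(n) = -n^3 + 4n^2 + (1/3)n + 3.
The coefficient of n is 1/3.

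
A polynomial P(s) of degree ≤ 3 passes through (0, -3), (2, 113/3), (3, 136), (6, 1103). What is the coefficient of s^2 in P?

1

Write P(s) = as^3 + bs^2 + cs + d. Substituting each data point gives a linear system:
  d = -3
  8a + 4b + 2c + d = 113/3
  27a + 9b + 3c + d = 136
  216a + 36b + 6c + d = 1103
Solving the system yields a = 5, b = 1, c = -5/3, d = -3.
So P(s) = 5s^3 + s^2 - (5/3)s - 3.
The coefficient of s^2 is 1.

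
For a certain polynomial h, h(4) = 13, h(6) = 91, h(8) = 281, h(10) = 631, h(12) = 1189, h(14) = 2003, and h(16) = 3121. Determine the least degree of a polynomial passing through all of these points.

3

Forward differences of the values at t = 4, 6, 8, 10, 12, 14, 16:
  h  : 13  91  281  631  1189  2003  3121
  Δ  : 78  190  350  558  814  1118
  Δ^2: 112  160  208  256  304
  Δ^3: 48  48  48  48
  Δ^4: 0  0  0
  Δ^5: 0  0
  Δ^6: 0
The third differences are constant (48) and nonzero, while all higher differences vanish, so the minimal degree is 3.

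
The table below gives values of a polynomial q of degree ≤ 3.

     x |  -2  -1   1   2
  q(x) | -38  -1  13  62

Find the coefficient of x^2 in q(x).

2

Write q(x) = ax^3 + bx^2 + cx + d. Substituting each data point gives a linear system:
  -8a + 4b - 2c + d = -38
  -a + b - c + d = -1
  a + b + c + d = 13
  8a + 4b + 2c + d = 62
Solving the system yields a = 6, b = 2, c = 1, d = 4.
So q(x) = 6x^3 + 2x^2 + x + 4.
The coefficient of x^2 is 2.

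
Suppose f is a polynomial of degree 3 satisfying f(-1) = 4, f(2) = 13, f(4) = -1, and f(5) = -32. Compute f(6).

-87

Write f(x) = ax^3 + bx^2 + cx + d. Substituting each data point gives a linear system:
  -a + b - c + d = 4
  8a + 4b + 2c + d = 13
  64a + 16b + 4c + d = -1
  125a + 25b + 5c + d = -32
Solving the system yields a = -1, b = 3, c = 3, d = 3.
So f(x) = -x^3 + 3x^2 + 3x + 3.
Then f(6) = -87.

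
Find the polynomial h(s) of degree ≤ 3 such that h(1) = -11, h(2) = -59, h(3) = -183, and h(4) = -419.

h(s) = -6s^3 - 2s^2 - 3

Write h(s) = as^3 + bs^2 + cs + d. Substituting each data point gives a linear system:
  a + b + c + d = -11
  8a + 4b + 2c + d = -59
  27a + 9b + 3c + d = -183
  64a + 16b + 4c + d = -419
Solving the system yields a = -6, b = -2, c = 0, d = -3.
So h(s) = -6s³ - 2s² - 3.
Check: h(4) = -419. ✓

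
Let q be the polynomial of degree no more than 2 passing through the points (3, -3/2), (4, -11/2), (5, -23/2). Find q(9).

-111/2

Using the Lagrange interpolation formula with nodes 3, 4, 5:
  L_0(x) = (x - 4)(x - 5) / 2
  L_1(x) = (x - 3)(x - 5) / -1
  L_2(x) = (x - 3)(x - 4) / 2
Then q(x) = -3/2·L_0(x) - 11/2·L_1(x) - 23/2·L_2(x).
Expanding and collecting terms gives q(x) = -x^2 + 3x - 3/2.
Evaluating at x = 9: q(9) = -111/2.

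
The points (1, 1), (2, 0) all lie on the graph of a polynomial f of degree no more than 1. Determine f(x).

f(x) = -x + 2

Write f(x) = ax + b. Substituting each data point gives a linear system:
  a + b = 1
  2a + b = 0
Solving the system yields a = -1, b = 2.
So f(x) = -x + 2.
Check: f(2) = 0. ✓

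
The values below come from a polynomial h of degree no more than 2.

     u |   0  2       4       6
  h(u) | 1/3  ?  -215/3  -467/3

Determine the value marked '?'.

-59/3

The 3 known points determine the degree-2 polynomial uniquely.
Write h(u) = au^2 + bu + c. Substituting each data point gives a linear system:
  c = 1/3
  16a + 4b + c = -215/3
  36a + 6b + c = -467/3
Solving the system yields a = -4, b = -2, c = 1/3.
So h(u) = -4u^2 - 2u + 1/3.
Then h(2) = -59/3.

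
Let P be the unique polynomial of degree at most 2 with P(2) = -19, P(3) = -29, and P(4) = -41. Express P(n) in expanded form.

P(n) = -n^2 - 5n - 5

Write P(n) = an^2 + bn + c. Substituting each data point gives a linear system:
  4a + 2b + c = -19
  9a + 3b + c = -29
  16a + 4b + c = -41
Solving the system yields a = -1, b = -5, c = -5.
So P(n) = -n^2 - 5n - 5.
Check: P(3) = -29. ✓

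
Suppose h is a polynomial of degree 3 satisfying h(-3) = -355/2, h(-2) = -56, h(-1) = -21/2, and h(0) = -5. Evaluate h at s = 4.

337

Forward differences of the values at s = -3, -2, -1, 0:
  h  : -355/2  -56  -21/2  -5
  Δ  : 243/2  91/2  11/2
  Δ^2: -76  -40
  Δ^3: 36
The third differences are constant, confirming degree 3.
Interpolating (Newton forward form) and evaluating at s = 4 gives h(4) = 337.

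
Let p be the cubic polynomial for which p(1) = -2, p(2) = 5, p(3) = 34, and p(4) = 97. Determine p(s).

p(s) = 2s^3 - s^2 - 4s + 1

Using the Lagrange interpolation formula with nodes 1, 2, 3, 4:
  L_0(s) = (s - 2)(s - 3)(s - 4) / -6
  L_1(s) = (s - 1)(s - 3)(s - 4) / 2
  L_2(s) = (s - 1)(s - 2)(s - 4) / -2
  L_3(s) = (s - 1)(s - 2)(s - 3) / 6
Then p(s) = -2·L_0(s) + 5·L_1(s) + 34·L_2(s) + 97·L_3(s).
Expanding and collecting terms gives p(s) = 2s³ - s² - 4s + 1.
Check: p(4) = 97. ✓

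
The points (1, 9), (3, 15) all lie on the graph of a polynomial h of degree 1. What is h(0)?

6

Write h(u) = au + b. Substituting each data point gives a linear system:
  a + b = 9
  3a + b = 15
Solving the system yields a = 3, b = 6.
So h(u) = 3u + 6.
Then h(0) = 6.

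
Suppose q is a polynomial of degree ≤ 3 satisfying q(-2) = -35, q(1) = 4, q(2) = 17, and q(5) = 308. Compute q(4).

Write q(n) = an^3 + bn^2 + cn + d. Substituting each data point gives a linear system:
  -8a + 4b - 2c + d = -35
  a + b + c + d = 4
  8a + 4b + 2c + d = 17
  125a + 25b + 5c + d = 308
Solving the system yields a = 3, b = -3, c = 1, d = 3.
So q(n) = 3n^3 - 3n^2 + n + 3.
Then q(4) = 151.

151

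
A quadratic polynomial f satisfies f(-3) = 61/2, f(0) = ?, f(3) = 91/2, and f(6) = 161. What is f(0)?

2

The 3 known points determine the degree-2 polynomial uniquely.
Write f(u) = au^2 + bu + c. Substituting each data point gives a linear system:
  9a - 3b + c = 61/2
  9a + 3b + c = 91/2
  36a + 6b + c = 161
Solving the system yields a = 4, b = 5/2, c = 2.
So f(u) = 4u² + (5/2)u + 2.
Then f(0) = 2.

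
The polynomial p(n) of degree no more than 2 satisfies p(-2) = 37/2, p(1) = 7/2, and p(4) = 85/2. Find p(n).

Write p(n) = an^2 + bn + c. Substituting each data point gives a linear system:
  4a - 2b + c = 37/2
  a + b + c = 7/2
  16a + 4b + c = 85/2
Solving the system yields a = 3, b = -2, c = 5/2.
So p(n) = 3n² - 2n + 5/2.
Check: p(4) = 85/2. ✓

p(n) = 3n^2 - 2n + 5/2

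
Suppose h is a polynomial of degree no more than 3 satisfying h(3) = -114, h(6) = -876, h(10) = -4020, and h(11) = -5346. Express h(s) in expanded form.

h(s) = -4s^3 - 2s

Write h(s) = as^3 + bs^2 + cs + d. Substituting each data point gives a linear system:
  27a + 9b + 3c + d = -114
  216a + 36b + 6c + d = -876
  1000a + 100b + 10c + d = -4020
  1331a + 121b + 11c + d = -5346
Solving the system yields a = -4, b = 0, c = -2, d = 0.
So h(s) = -4s³ - 2s.
Check: h(10) = -4020. ✓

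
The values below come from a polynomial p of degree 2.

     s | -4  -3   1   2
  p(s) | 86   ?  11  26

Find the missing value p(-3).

51

The 3 known points determine the degree-2 polynomial uniquely.
Write p(s) = as^2 + bs + c. Substituting each data point gives a linear system:
  16a - 4b + c = 86
  a + b + c = 11
  4a + 2b + c = 26
Solving the system yields a = 5, b = 0, c = 6.
So p(s) = 5s^2 + 6.
Then p(-3) = 51.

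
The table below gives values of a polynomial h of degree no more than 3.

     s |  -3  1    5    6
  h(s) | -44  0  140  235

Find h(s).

h(s) = s^3 + 4s - 5

Write h(s) = as^3 + bs^2 + cs + d. Substituting each data point gives a linear system:
  -27a + 9b - 3c + d = -44
  a + b + c + d = 0
  125a + 25b + 5c + d = 140
  216a + 36b + 6c + d = 235
Solving the system yields a = 1, b = 0, c = 4, d = -5.
So h(s) = s³ + 4s - 5.
Check: h(5) = 140. ✓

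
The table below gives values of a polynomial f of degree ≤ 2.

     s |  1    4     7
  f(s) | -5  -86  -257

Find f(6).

-190

Using the Lagrange interpolation formula with nodes 1, 4, 7:
  L_0(s) = (s - 4)(s - 7) / 18
  L_1(s) = (s - 1)(s - 7) / -9
  L_2(s) = (s - 1)(s - 4) / 18
Then f(s) = -5·L_0(s) - 86·L_1(s) - 257·L_2(s).
Expanding and collecting terms gives f(s) = -5s^2 - 2s + 2.
Evaluating at s = 6: f(6) = -190.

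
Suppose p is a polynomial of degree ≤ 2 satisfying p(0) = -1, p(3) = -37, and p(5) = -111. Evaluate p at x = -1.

Using the Lagrange interpolation formula with nodes 0, 3, 5:
  L_0(x) = (x - 3)(x - 5) / 15
  L_1(x) = x(x - 5) / -6
  L_2(x) = x(x - 3) / 10
Then p(x) = -1·L_0(x) - 37·L_1(x) - 111·L_2(x).
Expanding and collecting terms gives p(x) = -5x^2 + 3x - 1.
Evaluating at x = -1: p(-1) = -9.

-9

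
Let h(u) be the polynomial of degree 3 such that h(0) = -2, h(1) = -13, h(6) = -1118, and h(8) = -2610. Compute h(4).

-346

Using the Lagrange interpolation formula with nodes 0, 1, 6, 8:
  L_0(u) = (u - 1)(u - 6)(u - 8) / -48
  L_1(u) = u(u - 6)(u - 8) / 35
  L_2(u) = u(u - 1)(u - 8) / -60
  L_3(u) = u(u - 1)(u - 6) / 112
Then h(u) = -2·L_0(u) - 13·L_1(u) - 1118·L_2(u) - 2610·L_3(u).
Expanding and collecting terms gives h(u) = -5u³ - 6u - 2.
Evaluating at u = 4: h(4) = -346.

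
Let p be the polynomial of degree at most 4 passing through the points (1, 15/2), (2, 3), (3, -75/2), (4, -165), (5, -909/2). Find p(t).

Write p(t) = at^4 + bt^3 + ct^2 + dt + e. Substituting each data point gives a linear system:
  a + b + c + d + e = 15/2
  16a + 8b + 4c + 2d + e = 3
  81a + 27b + 9c + 3d + e = -75/2
  256a + 64b + 16c + 4d + e = -165
  625a + 125b + 25c + 5d + e = -909/2
Solving the system yields a = -1, b = 3/2, c = -2, d = 6, e = 3.
So p(t) = -t⁴ + (3/2)t³ - 2t² + 6t + 3.
Check: p(1) = 15/2. ✓

p(t) = -t^4 + (3/2)t^3 - 2t^2 + 6t + 3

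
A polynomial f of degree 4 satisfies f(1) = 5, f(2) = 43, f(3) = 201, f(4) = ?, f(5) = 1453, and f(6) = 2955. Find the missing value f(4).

On equispaced nodes a degree-4 polynomial has vanishing fifth forward difference, so
  - f(1) + 5·f(2) - 10·f(3) + 10·f(4) - 5·f(5) + f(6) = 0.
Substituting the known values and solving for f(4):
  10·f(4) = 6110
  f(4) = 611.

611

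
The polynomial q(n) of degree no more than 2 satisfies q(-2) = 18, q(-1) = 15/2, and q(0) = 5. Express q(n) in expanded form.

Write q(n) = an^2 + bn + c. Substituting each data point gives a linear system:
  4a - 2b + c = 18
  a - b + c = 15/2
  c = 5
Solving the system yields a = 4, b = 3/2, c = 5.
So q(n) = 4n^2 + (3/2)n + 5.
Check: q(-1) = 15/2. ✓

q(n) = 4n^2 + (3/2)n + 5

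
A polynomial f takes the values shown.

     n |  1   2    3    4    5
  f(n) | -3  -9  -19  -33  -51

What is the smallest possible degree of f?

Forward differences of the values at n = 1, 2, 3, 4, 5:
  f  : -3  -9  -19  -33  -51
  Δ  : -6  -10  -14  -18
  Δ^2: -4  -4  -4
  Δ^3: 0  0
  Δ^4: 0
The second differences are constant (-4) and nonzero, while all higher differences vanish, so the minimal degree is 2.

2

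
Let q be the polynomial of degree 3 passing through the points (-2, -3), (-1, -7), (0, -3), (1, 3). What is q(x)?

Write q(x) = ax^3 + bx^2 + cx + d. Substituting each data point gives a linear system:
  -8a + 4b - 2c + d = -3
  -a + b - c + d = -7
  d = -3
  a + b + c + d = 3
Solving the system yields a = -1, b = 1, c = 6, d = -3.
So q(x) = -x³ + x² + 6x - 3.
Check: q(-2) = -3. ✓

q(x) = -x^3 + x^2 + 6x - 3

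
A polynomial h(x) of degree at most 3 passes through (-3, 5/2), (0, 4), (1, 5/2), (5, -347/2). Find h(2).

Using the Lagrange interpolation formula with nodes -3, 0, 1, 5:
  L_0(x) = x(x - 1)(x - 5) / -96
  L_1(x) = (x + 3)(x - 1)(x - 5) / 15
  L_2(x) = (x + 3)x(x - 5) / -16
  L_3(x) = (x + 3)x(x - 1) / 160
Then h(x) = 5/2·L_0(x) + 4·L_1(x) + 5/2·L_2(x) - 347/2·L_3(x).
Expanding and collecting terms gives h(x) = -x³ - (5/2)x² + 2x + 4.
Evaluating at x = 2: h(2) = -10.

-10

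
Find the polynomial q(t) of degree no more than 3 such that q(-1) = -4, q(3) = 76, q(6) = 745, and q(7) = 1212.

Write q(t) = at^3 + bt^2 + ct + d. Substituting each data point gives a linear system:
  -a + b - c + d = -4
  27a + 9b + 3c + d = 76
  216a + 36b + 6c + d = 745
  343a + 49b + 7c + d = 1212
Solving the system yields a = 4, b = -3, c = -2, d = 1.
So q(t) = 4t^3 - 3t^2 - 2t + 1.
Check: q(3) = 76. ✓

q(t) = 4t^3 - 3t^2 - 2t + 1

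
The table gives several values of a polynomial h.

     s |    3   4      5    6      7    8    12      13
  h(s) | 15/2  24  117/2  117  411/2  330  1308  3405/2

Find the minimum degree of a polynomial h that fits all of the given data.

3

Divided differences on the nodes 3, 4, 5, 6, 7, 8, 12, 13:
  order 0: 15/2  24  117/2  117  411/2  330  1308  3405/2
  order 1: 33/2  69/2  117/2  177/2  249/2  489/2  789/2
  order 2: 9  12  15  18  24  30
  order 3: 1  1  1  1  1
  order 4: 0  0  0  0
  order 5: 0  0  0
  order 6: 0  0
  order 7: 0
The order-3 divided differences are all 1 (nonzero) and every higher order vanishes, so the data lies on a polynomial of degree exactly 3.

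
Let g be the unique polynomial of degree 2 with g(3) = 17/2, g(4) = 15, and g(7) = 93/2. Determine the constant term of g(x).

1

Write g(x) = ax^2 + bx + c. Substituting each data point gives a linear system:
  9a + 3b + c = 17/2
  16a + 4b + c = 15
  49a + 7b + c = 93/2
Solving the system yields a = 1, b = -1/2, c = 1.
So g(x) = x² - (1/2)x + 1.
The constant term is 1.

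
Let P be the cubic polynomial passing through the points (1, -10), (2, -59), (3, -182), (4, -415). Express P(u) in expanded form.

P(u) = -6u^3 - u^2 - 4u + 1

Using the Lagrange interpolation formula with nodes 1, 2, 3, 4:
  L_0(u) = (u - 2)(u - 3)(u - 4) / -6
  L_1(u) = (u - 1)(u - 3)(u - 4) / 2
  L_2(u) = (u - 1)(u - 2)(u - 4) / -2
  L_3(u) = (u - 1)(u - 2)(u - 3) / 6
Then P(u) = -10·L_0(u) - 59·L_1(u) - 182·L_2(u) - 415·L_3(u).
Expanding and collecting terms gives P(u) = -6u^3 - u^2 - 4u + 1.
Check: P(4) = -415. ✓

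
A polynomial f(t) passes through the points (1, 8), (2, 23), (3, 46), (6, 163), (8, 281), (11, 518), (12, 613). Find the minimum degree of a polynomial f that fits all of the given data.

2

Divided differences on the nodes 1, 2, 3, 6, 8, 11, 12:
  order 0: 8  23  46  163  281  518  613
  order 1: 15  23  39  59  79  95
  order 2: 4  4  4  4  4
  order 3: 0  0  0  0
  order 4: 0  0  0
  order 5: 0  0
  order 6: 0
The order-2 divided differences are all 4 (nonzero) and every higher order vanishes, so the data lies on a polynomial of degree exactly 2.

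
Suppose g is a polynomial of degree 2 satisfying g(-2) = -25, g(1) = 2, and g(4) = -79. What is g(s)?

Write g(s) = as^2 + bs + c. Substituting each data point gives a linear system:
  4a - 2b + c = -25
  a + b + c = 2
  16a + 4b + c = -79
Solving the system yields a = -6, b = 3, c = 5.
So g(s) = -6s² + 3s + 5.
Check: g(4) = -79. ✓

g(s) = -6s^2 + 3s + 5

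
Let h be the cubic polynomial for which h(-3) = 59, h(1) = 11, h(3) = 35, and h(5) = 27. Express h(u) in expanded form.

h(u) = -u^3 + 5u^2 + 5u + 2

Using the Lagrange interpolation formula with nodes -3, 1, 3, 5:
  L_0(u) = (u - 1)(u - 3)(u - 5) / -192
  L_1(u) = (u + 3)(u - 3)(u - 5) / 32
  L_2(u) = (u + 3)(u - 1)(u - 5) / -24
  L_3(u) = (u + 3)(u - 1)(u - 3) / 64
Then h(u) = 59·L_0(u) + 11·L_1(u) + 35·L_2(u) + 27·L_3(u).
Expanding and collecting terms gives h(u) = -u^3 + 5u^2 + 5u + 2.
Check: h(1) = 11. ✓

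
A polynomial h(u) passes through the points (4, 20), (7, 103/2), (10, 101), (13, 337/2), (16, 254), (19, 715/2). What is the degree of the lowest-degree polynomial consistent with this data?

2

Forward differences of the values at u = 4, 7, 10, 13, 16, 19:
  h  : 20  103/2  101  337/2  254  715/2
  Δ  : 63/2  99/2  135/2  171/2  207/2
  Δ^2: 18  18  18  18
  Δ^3: 0  0  0
  Δ^4: 0  0
  Δ^5: 0
The second differences are constant (18) and nonzero, while all higher differences vanish, so the minimal degree is 2.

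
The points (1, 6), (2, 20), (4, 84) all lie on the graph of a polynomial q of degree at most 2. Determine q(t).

Write q(t) = at^2 + bt + c. Substituting each data point gives a linear system:
  a + b + c = 6
  4a + 2b + c = 20
  16a + 4b + c = 84
Solving the system yields a = 6, b = -4, c = 4.
So q(t) = 6t^2 - 4t + 4.
Check: q(2) = 20. ✓

q(t) = 6t^2 - 4t + 4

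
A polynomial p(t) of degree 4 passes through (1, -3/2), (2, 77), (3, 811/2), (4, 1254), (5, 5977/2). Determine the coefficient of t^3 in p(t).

Write p(t) = at^4 + bt^3 + ct^2 + dt + e. Substituting each data point gives a linear system:
  a + b + c + d + e = -3/2
  16a + 8b + 4c + 2d + e = 77
  81a + 27b + 9c + 3d + e = 811/2
  256a + 64b + 16c + 4d + e = 1254
  625a + 125b + 25c + 5d + e = 5977/2
Solving the system yields a = 4, b = 5, c = -5, d = -3/2, e = -4.
So p(t) = 4t^4 + 5t^3 - 5t^2 - (3/2)t - 4.
The coefficient of t^3 is 5.

5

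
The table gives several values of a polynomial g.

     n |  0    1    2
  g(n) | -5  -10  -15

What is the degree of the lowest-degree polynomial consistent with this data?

Forward differences of the values at n = 0, 1, 2:
  g  : -5  -10  -15
  Δ  : -5  -5
  Δ^2: 0
The first differences are constant (-5) and nonzero, while all higher differences vanish, so the minimal degree is 1.

1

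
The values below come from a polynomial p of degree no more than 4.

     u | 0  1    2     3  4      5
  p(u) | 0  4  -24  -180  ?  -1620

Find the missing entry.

-632

On equispaced nodes a degree-4 polynomial has vanishing fifth forward difference, so
  - p(0) + 5·p(1) - 10·p(2) + 10·p(3) - 5·p(4) + p(5) = 0.
Substituting the known values and solving for p(4):
  -5·p(4) = 3160
  p(4) = -632.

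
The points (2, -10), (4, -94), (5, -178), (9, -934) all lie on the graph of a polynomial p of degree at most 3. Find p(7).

Write p(x) = ax^3 + bx^2 + cx + d. Substituting each data point gives a linear system:
  8a + 4b + 2c + d = -10
  64a + 16b + 4c + d = -94
  125a + 25b + 5c + d = -178
  729a + 81b + 9c + d = -934
Solving the system yields a = -1, b = -3, c = 4, d = 2.
So p(x) = -x^3 - 3x^2 + 4x + 2.
Then p(7) = -460.

-460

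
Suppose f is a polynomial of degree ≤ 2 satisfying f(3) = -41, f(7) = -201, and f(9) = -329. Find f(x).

Write f(x) = ax^2 + bx + c. Substituting each data point gives a linear system:
  9a + 3b + c = -41
  49a + 7b + c = -201
  81a + 9b + c = -329
Solving the system yields a = -4, b = 0, c = -5.
So f(x) = -4x² - 5.
Check: f(3) = -41. ✓

f(x) = -4x^2 - 5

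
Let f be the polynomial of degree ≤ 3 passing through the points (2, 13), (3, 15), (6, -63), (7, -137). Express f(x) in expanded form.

f(x) = -x^3 + 4x^2 + x + 3

Write f(x) = ax^3 + bx^2 + cx + d. Substituting each data point gives a linear system:
  8a + 4b + 2c + d = 13
  27a + 9b + 3c + d = 15
  216a + 36b + 6c + d = -63
  343a + 49b + 7c + d = -137
Solving the system yields a = -1, b = 4, c = 1, d = 3.
So f(x) = -x^3 + 4x^2 + x + 3.
Check: f(6) = -63. ✓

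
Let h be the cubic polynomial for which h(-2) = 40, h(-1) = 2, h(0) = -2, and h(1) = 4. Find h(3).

Using the Lagrange interpolation formula with nodes -2, -1, 0, 1:
  L_0(t) = (t + 1)t(t - 1) / -6
  L_1(t) = (t + 2)t(t - 1) / 2
  L_2(t) = (t + 2)(t + 1)(t - 1) / -2
  L_3(t) = (t + 2)(t + 1)t / 6
Then h(t) = 40·L_0(t) + 2·L_1(t) - 2·L_2(t) + 4·L_3(t).
Expanding and collecting terms gives h(t) = -4t^3 + 5t^2 + 5t - 2.
Evaluating at t = 3: h(3) = -50.

-50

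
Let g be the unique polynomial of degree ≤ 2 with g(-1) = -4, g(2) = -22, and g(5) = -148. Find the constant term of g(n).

Write g(n) = an^2 + bn + c. Substituting each data point gives a linear system:
  a - b + c = -4
  4a + 2b + c = -22
  25a + 5b + c = -148
Solving the system yields a = -6, b = 0, c = 2.
So g(n) = -6n^2 + 2.
The constant term is 2.

2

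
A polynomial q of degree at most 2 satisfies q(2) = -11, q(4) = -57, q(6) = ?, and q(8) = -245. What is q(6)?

-135

On equispaced nodes a degree-2 polynomial has vanishing third forward difference, so
  - q(2) + 3·q(4) - 3·q(6) + q(8) = 0.
Substituting the known values and solving for q(6):
  -3·q(6) = 405
  q(6) = -135.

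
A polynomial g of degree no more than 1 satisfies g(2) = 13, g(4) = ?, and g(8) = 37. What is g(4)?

The 2 known points determine the degree-1 polynomial uniquely.
Write g(u) = au + b. Substituting each data point gives a linear system:
  2a + b = 13
  8a + b = 37
Solving the system yields a = 4, b = 5.
So g(u) = 4u + 5.
Then g(4) = 21.

21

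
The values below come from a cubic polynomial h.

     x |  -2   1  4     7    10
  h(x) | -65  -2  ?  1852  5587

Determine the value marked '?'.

313

The 4 known points determine the degree-3 polynomial uniquely.
Write h(x) = ax^3 + bx^2 + cx + d. Substituting each data point gives a linear system:
  -8a + 4b - 2c + d = -65
  a + b + c + d = -2
  343a + 49b + 7c + d = 1852
  1000a + 100b + 10c + d = 5587
Solving the system yields a = 6, b = -4, c = -1, d = -3.
So h(x) = 6x^3 - 4x^2 - x - 3.
Then h(4) = 313.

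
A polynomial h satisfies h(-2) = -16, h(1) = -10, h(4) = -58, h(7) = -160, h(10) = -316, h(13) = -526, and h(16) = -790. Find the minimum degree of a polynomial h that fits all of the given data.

Forward differences of the values at n = -2, 1, 4, 7, 10, 13, 16:
  h  : -16  -10  -58  -160  -316  -526  -790
  Δ  : 6  -48  -102  -156  -210  -264
  Δ^2: -54  -54  -54  -54  -54
  Δ^3: 0  0  0  0
  Δ^4: 0  0  0
  Δ^5: 0  0
  Δ^6: 0
The second differences are constant (-54) and nonzero, while all higher differences vanish, so the minimal degree is 2.

2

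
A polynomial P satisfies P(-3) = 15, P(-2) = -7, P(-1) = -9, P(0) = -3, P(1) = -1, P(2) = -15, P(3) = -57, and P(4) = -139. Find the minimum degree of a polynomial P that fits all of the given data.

Forward differences of the values at n = -3, -2, -1, 0, 1, 2, 3, 4:
  P  : 15  -7  -9  -3  -1  -15  -57  -139
  Δ  : -22  -2  6  2  -14  -42  -82
  Δ^2: 20  8  -4  -16  -28  -40
  Δ^3: -12  -12  -12  -12  -12
  Δ^4: 0  0  0  0
  Δ^5: 0  0  0
  Δ^6: 0  0
  Δ^7: 0
The third differences are constant (-12) and nonzero, while all higher differences vanish, so the minimal degree is 3.

3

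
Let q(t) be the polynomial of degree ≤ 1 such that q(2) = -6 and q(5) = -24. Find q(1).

Using the Lagrange interpolation formula with nodes 2, 5:
  L_0(t) = (t - 5) / -3
  L_1(t) = (t - 2) / 3
Then q(t) = -6·L_0(t) - 24·L_1(t).
Expanding and collecting terms gives q(t) = -6t + 6.
Evaluating at t = 1: q(1) = 0.

0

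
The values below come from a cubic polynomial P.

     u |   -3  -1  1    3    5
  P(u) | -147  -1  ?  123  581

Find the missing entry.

The 4 known points determine the degree-3 polynomial uniquely.
Write P(u) = au^3 + bu^2 + cu + d. Substituting each data point gives a linear system:
  -27a + 9b - 3c + d = -147
  -a + b - c + d = -1
  27a + 9b + 3c + d = 123
  125a + 25b + 5c + d = 581
Solving the system yields a = 5, b = -2, c = 0, d = 6.
So P(u) = 5u³ - 2u² + 6.
Then P(1) = 9.

9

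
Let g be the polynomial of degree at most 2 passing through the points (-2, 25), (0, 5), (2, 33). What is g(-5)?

Write g(u) = au^2 + bu + c. Substituting each data point gives a linear system:
  4a - 2b + c = 25
  c = 5
  4a + 2b + c = 33
Solving the system yields a = 6, b = 2, c = 5.
So g(u) = 6u^2 + 2u + 5.
Then g(-5) = 145.

145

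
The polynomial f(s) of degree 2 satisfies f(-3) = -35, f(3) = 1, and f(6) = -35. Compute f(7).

-55

Using the Lagrange interpolation formula with nodes -3, 3, 6:
  L_0(s) = (s - 3)(s - 6) / 54
  L_1(s) = (s + 3)(s - 6) / -18
  L_2(s) = (s + 3)(s - 3) / 27
Then f(s) = -35·L_0(s) + 1·L_1(s) - 35·L_2(s).
Expanding and collecting terms gives f(s) = -2s^2 + 6s + 1.
Evaluating at s = 7: f(7) = -55.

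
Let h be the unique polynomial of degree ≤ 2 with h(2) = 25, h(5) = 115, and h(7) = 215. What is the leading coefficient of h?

4

Write h(n) = an^2 + bn + c. Substituting each data point gives a linear system:
  4a + 2b + c = 25
  25a + 5b + c = 115
  49a + 7b + c = 215
Solving the system yields a = 4, b = 2, c = 5.
So h(n) = 4n² + 2n + 5.
The leading coefficient is 4.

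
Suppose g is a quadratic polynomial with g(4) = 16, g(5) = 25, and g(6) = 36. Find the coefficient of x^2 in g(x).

1

Write g(x) = ax^2 + bx + c. Substituting each data point gives a linear system:
  16a + 4b + c = 16
  25a + 5b + c = 25
  36a + 6b + c = 36
Solving the system yields a = 1, b = 0, c = 0.
So g(x) = x^2.
The leading coefficient is 1.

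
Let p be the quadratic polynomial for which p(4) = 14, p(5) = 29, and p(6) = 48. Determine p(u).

Using the Lagrange interpolation formula with nodes 4, 5, 6:
  L_0(u) = (u - 5)(u - 6) / 2
  L_1(u) = (u - 4)(u - 6) / -1
  L_2(u) = (u - 4)(u - 5) / 2
Then p(u) = 14·L_0(u) + 29·L_1(u) + 48·L_2(u).
Expanding and collecting terms gives p(u) = 2u^2 - 3u - 6.
Check: p(5) = 29. ✓

p(u) = 2u^2 - 3u - 6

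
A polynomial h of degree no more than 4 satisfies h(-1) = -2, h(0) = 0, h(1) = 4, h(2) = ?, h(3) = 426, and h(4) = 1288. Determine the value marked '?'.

On equispaced nodes a degree-4 polynomial has vanishing fifth forward difference, so
  - h(-1) + 5·h(0) - 10·h(1) + 10·h(2) - 5·h(3) + h(4) = 0.
Substituting the known values and solving for h(2):
  10·h(2) = 880
  h(2) = 88.

88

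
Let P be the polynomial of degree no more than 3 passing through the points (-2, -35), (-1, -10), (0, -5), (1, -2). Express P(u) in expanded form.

P(u) = 3u^3 - u^2 + u - 5

Write P(u) = au^3 + bu^2 + cu + d. Substituting each data point gives a linear system:
  -8a + 4b - 2c + d = -35
  -a + b - c + d = -10
  d = -5
  a + b + c + d = -2
Solving the system yields a = 3, b = -1, c = 1, d = -5.
So P(u) = 3u^3 - u^2 + u - 5.
Check: P(-1) = -10. ✓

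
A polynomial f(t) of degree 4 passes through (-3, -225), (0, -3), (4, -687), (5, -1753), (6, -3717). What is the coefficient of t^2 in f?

4

Write f(t) = at^4 + bt^3 + ct^2 + dt + e. Substituting each data point gives a linear system:
  81a - 27b + 9c - 3d + e = -225
  e = -3
  256a + 64b + 16c + 4d + e = -687
  625a + 125b + 25c + 5d + e = -1753
  1296a + 216b + 36c + 6d + e = -3717
Solving the system yields a = -3, b = 0, c = 4, d = 5, e = -3.
So f(t) = -3t^4 + 4t^2 + 5t - 3.
The coefficient of t^2 is 4.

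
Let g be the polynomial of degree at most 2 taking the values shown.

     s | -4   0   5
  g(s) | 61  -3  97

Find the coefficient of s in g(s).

0

Write g(s) = as^2 + bs + c. Substituting each data point gives a linear system:
  16a - 4b + c = 61
  c = -3
  25a + 5b + c = 97
Solving the system yields a = 4, b = 0, c = -3.
So g(s) = 4s^2 - 3.
The coefficient of s is 0.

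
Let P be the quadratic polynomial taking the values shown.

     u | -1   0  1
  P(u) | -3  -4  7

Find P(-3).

Write P(u) = au^2 + bu + c. Substituting each data point gives a linear system:
  a - b + c = -3
  c = -4
  a + b + c = 7
Solving the system yields a = 6, b = 5, c = -4.
So P(u) = 6u^2 + 5u - 4.
Then P(-3) = 35.

35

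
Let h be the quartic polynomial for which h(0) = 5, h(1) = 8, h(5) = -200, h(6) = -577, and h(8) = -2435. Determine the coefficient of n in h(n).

Write h(n) = an^4 + bn^3 + cn^2 + dn + e. Substituting each data point gives a linear system:
  e = 5
  a + b + c + d + e = 8
  625a + 125b + 25c + 5d + e = -200
  1296a + 216b + 36c + 6d + e = -577
  4096a + 512b + 64c + 8d + e = -2435
Solving the system yields a = -1, b = 3, c = 2, d = -1, e = 5.
So h(n) = -n⁴ + 3n³ + 2n² - n + 5.
The coefficient of n is -1.

-1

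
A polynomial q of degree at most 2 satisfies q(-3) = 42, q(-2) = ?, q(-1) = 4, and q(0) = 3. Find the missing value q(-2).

17

On equispaced nodes a degree-2 polynomial has vanishing third forward difference, so
  - q(-3) + 3·q(-2) - 3·q(-1) + q(0) = 0.
Substituting the known values and solving for q(-2):
  3·q(-2) = 51
  q(-2) = 17.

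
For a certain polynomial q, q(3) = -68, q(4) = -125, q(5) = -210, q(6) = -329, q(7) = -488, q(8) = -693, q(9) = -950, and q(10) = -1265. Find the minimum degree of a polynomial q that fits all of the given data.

Forward differences of the values at n = 3, 4, 5, 6, 7, 8, 9, 10:
  q  : -68  -125  -210  -329  -488  -693  -950  -1265
  Δ  : -57  -85  -119  -159  -205  -257  -315
  Δ^2: -28  -34  -40  -46  -52  -58
  Δ^3: -6  -6  -6  -6  -6
  Δ^4: 0  0  0  0
  Δ^5: 0  0  0
  Δ^6: 0  0
  Δ^7: 0
The third differences are constant (-6) and nonzero, while all higher differences vanish, so the minimal degree is 3.

3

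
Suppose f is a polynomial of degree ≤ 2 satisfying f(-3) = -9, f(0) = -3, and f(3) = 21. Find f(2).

11

Forward differences of the values at s = -3, 0, 3:
  f  : -9  -3  21
  Δ  : 6  24
  Δ^2: 18
The second differences are constant, confirming degree 2.
Interpolating (Newton forward form) and evaluating at s = 2 gives f(2) = 11.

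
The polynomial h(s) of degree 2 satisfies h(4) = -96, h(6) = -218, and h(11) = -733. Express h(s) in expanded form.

h(s) = -6s^2 - s + 4

Write h(s) = as^2 + bs + c. Substituting each data point gives a linear system:
  16a + 4b + c = -96
  36a + 6b + c = -218
  121a + 11b + c = -733
Solving the system yields a = -6, b = -1, c = 4.
So h(s) = -6s^2 - s + 4.
Check: h(11) = -733. ✓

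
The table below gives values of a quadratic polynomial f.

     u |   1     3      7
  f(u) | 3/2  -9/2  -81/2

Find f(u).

Using the Lagrange interpolation formula with nodes 1, 3, 7:
  L_0(u) = (u - 3)(u - 7) / 12
  L_1(u) = (u - 1)(u - 7) / -8
  L_2(u) = (u - 1)(u - 3) / 24
Then f(u) = 3/2·L_0(u) - 9/2·L_1(u) - 81/2·L_2(u).
Expanding and collecting terms gives f(u) = -u² + u + 3/2.
Check: f(7) = -81/2. ✓

f(u) = -u^2 + u + 3/2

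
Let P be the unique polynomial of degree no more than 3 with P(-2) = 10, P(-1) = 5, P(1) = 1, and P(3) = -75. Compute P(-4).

Write P(n) = an^3 + bn^2 + cn + d. Substituting each data point gives a linear system:
  -8a + 4b - 2c + d = 10
  -a + b - c + d = 5
  a + b + c + d = 1
  27a + 9b + 3c + d = -75
Solving the system yields a = -2, b = -3, c = 0, d = 6.
So P(n) = -2n³ - 3n² + 6.
Then P(-4) = 86.

86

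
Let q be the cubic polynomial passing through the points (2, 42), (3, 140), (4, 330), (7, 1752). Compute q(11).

6756

Write q(s) = as^3 + bs^2 + cs + d. Substituting each data point gives a linear system:
  8a + 4b + 2c + d = 42
  27a + 9b + 3c + d = 140
  64a + 16b + 4c + d = 330
  343a + 49b + 7c + d = 1752
Solving the system yields a = 5, b = 1, c = -2, d = 2.
So q(s) = 5s^3 + s^2 - 2s + 2.
Then q(11) = 6756.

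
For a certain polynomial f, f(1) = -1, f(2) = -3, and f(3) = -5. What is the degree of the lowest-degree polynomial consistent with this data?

Forward differences of the values at s = 1, 2, 3:
  f  : -1  -3  -5
  Δ  : -2  -2
  Δ^2: 0
The first differences are constant (-2) and nonzero, while all higher differences vanish, so the minimal degree is 1.

1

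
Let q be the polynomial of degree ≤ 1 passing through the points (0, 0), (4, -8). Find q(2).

Write q(u) = au + b. Substituting each data point gives a linear system:
  b = 0
  4a + b = -8
Solving the system yields a = -2, b = 0.
So q(u) = -2u.
Then q(2) = -4.

-4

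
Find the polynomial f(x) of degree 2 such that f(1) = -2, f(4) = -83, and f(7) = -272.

f(x) = -6x^2 + 3x + 1

Using the Lagrange interpolation formula with nodes 1, 4, 7:
  L_0(x) = (x - 4)(x - 7) / 18
  L_1(x) = (x - 1)(x - 7) / -9
  L_2(x) = (x - 1)(x - 4) / 18
Then f(x) = -2·L_0(x) - 83·L_1(x) - 272·L_2(x).
Expanding and collecting terms gives f(x) = -6x² + 3x + 1.
Check: f(4) = -83. ✓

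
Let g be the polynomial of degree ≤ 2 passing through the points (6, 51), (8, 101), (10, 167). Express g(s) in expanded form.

g(s) = 2s^2 - 3s - 3

Using the Lagrange interpolation formula with nodes 6, 8, 10:
  L_0(s) = (s - 8)(s - 10) / 8
  L_1(s) = (s - 6)(s - 10) / -4
  L_2(s) = (s - 6)(s - 8) / 8
Then g(s) = 51·L_0(s) + 101·L_1(s) + 167·L_2(s).
Expanding and collecting terms gives g(s) = 2s² - 3s - 3.
Check: g(6) = 51. ✓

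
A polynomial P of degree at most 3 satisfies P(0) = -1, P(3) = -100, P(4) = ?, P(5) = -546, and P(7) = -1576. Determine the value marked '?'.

The 4 known points determine the degree-3 polynomial uniquely.
Write P(s) = as^3 + bs^2 + cs + d. Substituting each data point gives a linear system:
  d = -1
  27a + 9b + 3c + d = -100
  125a + 25b + 5c + d = -546
  343a + 49b + 7c + d = -1576
Solving the system yields a = -5, b = 2, c = 6, d = -1.
So P(s) = -5s^3 + 2s^2 + 6s - 1.
Then P(4) = -265.

-265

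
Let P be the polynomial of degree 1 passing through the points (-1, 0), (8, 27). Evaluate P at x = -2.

-3

Write P(x) = ax + b. Substituting each data point gives a linear system:
  -a + b = 0
  8a + b = 27
Solving the system yields a = 3, b = 3.
So P(x) = 3x + 3.
Then P(-2) = -3.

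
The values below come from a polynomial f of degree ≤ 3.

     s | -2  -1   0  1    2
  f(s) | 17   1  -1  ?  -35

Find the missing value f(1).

-7

The 4 known points determine the degree-3 polynomial uniquely.
Write f(s) = as^3 + bs^2 + cs + d. Substituting each data point gives a linear system:
  -8a + 4b - 2c + d = 17
  -a + b - c + d = 1
  d = -1
  8a + 4b + 2c + d = -35
Solving the system yields a = -3, b = -2, c = -1, d = -1.
So f(s) = -3s³ - 2s² - s - 1.
Then f(1) = -7.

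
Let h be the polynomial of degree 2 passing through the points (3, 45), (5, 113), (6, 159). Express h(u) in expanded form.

h(u) = 4u^2 + 2u + 3

Using the Lagrange interpolation formula with nodes 3, 5, 6:
  L_0(u) = (u - 5)(u - 6) / 6
  L_1(u) = (u - 3)(u - 6) / -2
  L_2(u) = (u - 3)(u - 5) / 3
Then h(u) = 45·L_0(u) + 113·L_1(u) + 159·L_2(u).
Expanding and collecting terms gives h(u) = 4u^2 + 2u + 3.
Check: h(3) = 45. ✓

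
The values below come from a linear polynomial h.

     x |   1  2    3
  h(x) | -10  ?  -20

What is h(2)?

The 2 known points determine the degree-1 polynomial uniquely.
Write h(x) = ax + b. Substituting each data point gives a linear system:
  a + b = -10
  3a + b = -20
Solving the system yields a = -5, b = -5.
So h(x) = -5x - 5.
Then h(2) = -15.

-15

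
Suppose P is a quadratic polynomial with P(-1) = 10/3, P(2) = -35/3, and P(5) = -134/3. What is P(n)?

P(n) = -n^2 - 4n + 1/3

Write P(n) = an^2 + bn + c. Substituting each data point gives a linear system:
  a - b + c = 10/3
  4a + 2b + c = -35/3
  25a + 5b + c = -134/3
Solving the system yields a = -1, b = -4, c = 1/3.
So P(n) = -n² - 4n + 1/3.
Check: P(5) = -134/3. ✓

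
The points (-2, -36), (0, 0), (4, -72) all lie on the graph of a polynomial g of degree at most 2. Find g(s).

Write g(s) = as^2 + bs + c. Substituting each data point gives a linear system:
  4a - 2b + c = -36
  c = 0
  16a + 4b + c = -72
Solving the system yields a = -6, b = 6, c = 0.
So g(s) = -6s² + 6s.
Check: g(4) = -72. ✓

g(s) = -6s^2 + 6s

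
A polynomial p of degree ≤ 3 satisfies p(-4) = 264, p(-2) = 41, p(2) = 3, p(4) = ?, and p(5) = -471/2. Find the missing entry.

The 4 known points determine the degree-3 polynomial uniquely.
Write p(s) = as^3 + bs^2 + cs + d. Substituting each data point gives a linear system:
  -64a + 16b - 4c + d = 264
  -8a + 4b - 2c + d = 41
  8a + 4b + 2c + d = 3
  125a + 25b + 5c + d = -471/2
Solving the system yields a = -3, b = 5, c = 5/2, d = 2.
So p(s) = -3s^3 + 5s^2 + (5/2)s + 2.
Then p(4) = -100.

-100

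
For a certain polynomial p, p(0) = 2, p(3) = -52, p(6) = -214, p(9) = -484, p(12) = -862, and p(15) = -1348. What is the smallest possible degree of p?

Forward differences of the values at s = 0, 3, 6, 9, 12, 15:
  p  : 2  -52  -214  -484  -862  -1348
  Δ  : -54  -162  -270  -378  -486
  Δ^2: -108  -108  -108  -108
  Δ^3: 0  0  0
  Δ^4: 0  0
  Δ^5: 0
The second differences are constant (-108) and nonzero, while all higher differences vanish, so the minimal degree is 2.

2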